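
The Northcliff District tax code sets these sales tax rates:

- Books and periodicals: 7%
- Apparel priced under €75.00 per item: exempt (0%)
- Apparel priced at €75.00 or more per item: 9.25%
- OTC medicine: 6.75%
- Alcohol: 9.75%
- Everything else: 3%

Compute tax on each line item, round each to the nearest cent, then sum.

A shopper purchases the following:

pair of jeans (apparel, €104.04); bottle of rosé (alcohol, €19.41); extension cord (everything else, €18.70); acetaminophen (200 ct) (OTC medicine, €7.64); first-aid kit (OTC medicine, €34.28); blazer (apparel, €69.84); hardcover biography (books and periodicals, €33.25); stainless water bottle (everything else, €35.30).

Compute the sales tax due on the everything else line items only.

Extension cord €18.70: everything else → 3% → €0.56
Stainless water bottle €35.30: everything else → 3% → €1.06
Tax on everything else = €0.56 + €1.06 = €1.62

€1.62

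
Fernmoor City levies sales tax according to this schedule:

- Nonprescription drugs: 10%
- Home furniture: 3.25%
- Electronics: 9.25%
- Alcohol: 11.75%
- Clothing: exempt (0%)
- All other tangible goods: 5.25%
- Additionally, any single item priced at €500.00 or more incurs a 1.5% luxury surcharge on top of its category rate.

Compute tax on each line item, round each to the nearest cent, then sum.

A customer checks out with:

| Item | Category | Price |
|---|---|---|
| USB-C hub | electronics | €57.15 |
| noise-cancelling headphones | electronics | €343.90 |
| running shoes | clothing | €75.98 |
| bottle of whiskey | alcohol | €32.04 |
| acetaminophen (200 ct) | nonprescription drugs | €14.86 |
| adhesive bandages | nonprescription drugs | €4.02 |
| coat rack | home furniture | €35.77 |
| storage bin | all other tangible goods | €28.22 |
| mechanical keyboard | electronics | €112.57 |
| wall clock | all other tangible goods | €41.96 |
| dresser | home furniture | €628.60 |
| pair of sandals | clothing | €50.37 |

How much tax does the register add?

USB-C hub €57.15: electronics → 9.25% → €5.29
Noise-cancelling headphones €343.90: electronics → 9.25% → €31.81
Running shoes €75.98: clothing → 0% → €0.00
Bottle of whiskey €32.04: alcohol → 11.75% → €3.76
Acetaminophen (200 ct) €14.86: nonprescription drugs → 10% → €1.49
Adhesive bandages €4.02: nonprescription drugs → 10% → €0.40
Coat rack €35.77: home furniture → 3.25% → €1.16
Storage bin €28.22: all other tangible goods → 5.25% → €1.48
Mechanical keyboard €112.57: electronics → 9.25% → €10.41
Wall clock €41.96: all other tangible goods → 5.25% → €2.20
Dresser €628.60: home furniture → 3.25% + 1.5% surcharge = 4.75% → €29.86
Pair of sandals €50.37: clothing → 0% → €0.00
Total tax = €5.29 + €31.81 + €3.76 + €1.49 + €0.40 + €1.16 + €1.48 + €10.41 + €2.20 + €29.86 = €87.86

€87.86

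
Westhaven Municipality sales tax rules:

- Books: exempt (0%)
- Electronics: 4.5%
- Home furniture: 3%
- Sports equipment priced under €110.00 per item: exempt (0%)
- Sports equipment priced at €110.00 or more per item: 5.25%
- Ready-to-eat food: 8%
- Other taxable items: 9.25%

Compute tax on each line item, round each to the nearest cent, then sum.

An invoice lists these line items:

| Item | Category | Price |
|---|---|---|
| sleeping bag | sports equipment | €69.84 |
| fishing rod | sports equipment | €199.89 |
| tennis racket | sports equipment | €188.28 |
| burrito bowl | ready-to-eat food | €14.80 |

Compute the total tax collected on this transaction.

€21.55

Sleeping bag €69.84: sports equipment, under €110.00 → 0% → €0.00
Fishing rod €199.89: sports equipment, €110.00 or more → 5.25% → €10.49
Tennis racket €188.28: sports equipment, €110.00 or more → 5.25% → €9.88
Burrito bowl €14.80: ready-to-eat food → 8% → €1.18
Total tax = €10.49 + €9.88 + €1.18 = €21.55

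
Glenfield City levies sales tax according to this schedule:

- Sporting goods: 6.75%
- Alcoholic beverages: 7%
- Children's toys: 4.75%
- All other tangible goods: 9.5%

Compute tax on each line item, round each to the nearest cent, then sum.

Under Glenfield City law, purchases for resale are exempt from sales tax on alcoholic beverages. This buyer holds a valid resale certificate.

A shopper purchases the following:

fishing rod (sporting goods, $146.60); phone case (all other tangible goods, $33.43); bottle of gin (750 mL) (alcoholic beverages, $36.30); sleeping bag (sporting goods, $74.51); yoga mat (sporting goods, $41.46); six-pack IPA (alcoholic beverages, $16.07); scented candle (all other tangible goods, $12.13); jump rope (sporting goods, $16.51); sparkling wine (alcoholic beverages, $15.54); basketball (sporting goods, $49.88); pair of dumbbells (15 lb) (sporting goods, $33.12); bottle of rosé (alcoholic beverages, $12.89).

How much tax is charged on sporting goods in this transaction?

Fishing rod $146.60: sporting goods → 6.75% → $9.90
Sleeping bag $74.51: sporting goods → 6.75% → $5.03
Yoga mat $41.46: sporting goods → 6.75% → $2.80
Jump rope $16.51: sporting goods → 6.75% → $1.11
Basketball $49.88: sporting goods → 6.75% → $3.37
Pair of dumbbells (15 lb) $33.12: sporting goods → 6.75% → $2.24
Tax on sporting goods = $9.90 + $5.03 + $2.80 + $1.11 + $3.37 + $2.24 = $24.45

$24.45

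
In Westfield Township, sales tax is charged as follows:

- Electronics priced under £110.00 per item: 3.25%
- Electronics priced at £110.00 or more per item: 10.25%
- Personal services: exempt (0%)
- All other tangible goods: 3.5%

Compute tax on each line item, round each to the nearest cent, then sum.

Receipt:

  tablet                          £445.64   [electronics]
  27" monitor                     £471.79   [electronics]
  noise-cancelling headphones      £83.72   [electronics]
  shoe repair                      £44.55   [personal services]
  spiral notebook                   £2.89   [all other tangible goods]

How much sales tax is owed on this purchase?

Tablet £445.64: electronics, £110.00 or more → 10.25% → £45.68
27" monitor £471.79: electronics, £110.00 or more → 10.25% → £48.36
Noise-cancelling headphones £83.72: electronics, under £110.00 → 3.25% → £2.72
Shoe repair £44.55: personal services → 0% → £0.00
Spiral notebook £2.89: all other tangible goods → 3.5% → £0.10
Total tax = £45.68 + £48.36 + £2.72 + £0.10 = £96.86

£96.86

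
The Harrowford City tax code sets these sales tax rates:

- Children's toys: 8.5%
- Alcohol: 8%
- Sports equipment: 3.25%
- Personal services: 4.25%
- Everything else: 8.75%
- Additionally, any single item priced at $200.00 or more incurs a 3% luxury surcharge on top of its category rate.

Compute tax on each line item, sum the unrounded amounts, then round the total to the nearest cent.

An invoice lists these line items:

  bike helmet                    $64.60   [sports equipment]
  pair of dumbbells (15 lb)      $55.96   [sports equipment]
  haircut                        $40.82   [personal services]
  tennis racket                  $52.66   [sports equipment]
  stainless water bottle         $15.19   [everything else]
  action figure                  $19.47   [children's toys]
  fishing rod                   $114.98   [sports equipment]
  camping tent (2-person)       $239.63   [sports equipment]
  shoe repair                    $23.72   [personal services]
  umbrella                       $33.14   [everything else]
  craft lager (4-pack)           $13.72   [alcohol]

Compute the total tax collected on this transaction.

$34.07

Bike helmet $64.60: sports equipment → 3.25% → $2.0995
Pair of dumbbells (15 lb) $55.96: sports equipment → 3.25% → $1.8187
Haircut $40.82: personal services → 4.25% → $1.73485
Tennis racket $52.66: sports equipment → 3.25% → $1.71145
Stainless water bottle $15.19: everything else → 8.75% → $1.329125
Action figure $19.47: children's toys → 8.5% → $1.65495
Fishing rod $114.98: sports equipment → 3.25% → $3.73685
Camping tent (2-person) $239.63: sports equipment → 3.25% + 3% surcharge = 6.25% → $14.976875
Shoe repair $23.72: personal services → 4.25% → $1.0081
Umbrella $33.14: everything else → 8.75% → $2.89975
Craft lager (4-pack) $13.72: alcohol → 8% → $1.0976
Unrounded tax sum = $34.06775 → $34.07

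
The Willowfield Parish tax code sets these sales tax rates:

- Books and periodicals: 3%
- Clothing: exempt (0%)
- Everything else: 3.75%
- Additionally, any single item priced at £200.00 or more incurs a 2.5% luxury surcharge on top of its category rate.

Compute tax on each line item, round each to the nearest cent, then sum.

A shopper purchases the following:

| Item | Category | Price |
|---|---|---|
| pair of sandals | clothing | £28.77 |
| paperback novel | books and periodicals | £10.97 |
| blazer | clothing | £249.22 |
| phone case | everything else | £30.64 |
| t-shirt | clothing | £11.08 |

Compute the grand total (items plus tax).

£338.39

Pair of sandals £28.77: clothing → 0% → £0.00
Paperback novel £10.97: books and periodicals → 3% → £0.33
Blazer £249.22: clothing → 0% + 2.5% surcharge = 2.5% → £6.23
Phone case £30.64: everything else → 3.75% → £1.15
T-shirt £11.08: clothing → 0% → £0.00
Subtotal = £330.68; tax = £7.71; total due = £338.39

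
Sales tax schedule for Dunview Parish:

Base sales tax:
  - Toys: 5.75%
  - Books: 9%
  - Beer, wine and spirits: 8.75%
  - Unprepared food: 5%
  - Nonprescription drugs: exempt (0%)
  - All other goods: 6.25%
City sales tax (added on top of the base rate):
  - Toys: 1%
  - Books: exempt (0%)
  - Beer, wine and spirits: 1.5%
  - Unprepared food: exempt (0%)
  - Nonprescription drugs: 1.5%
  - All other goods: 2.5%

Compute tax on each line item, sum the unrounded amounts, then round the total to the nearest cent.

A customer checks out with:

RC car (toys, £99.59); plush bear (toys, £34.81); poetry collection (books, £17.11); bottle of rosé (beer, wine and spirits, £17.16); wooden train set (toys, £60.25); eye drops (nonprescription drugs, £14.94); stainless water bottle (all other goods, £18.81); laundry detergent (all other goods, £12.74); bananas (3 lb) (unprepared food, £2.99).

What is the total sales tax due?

RC car £99.59: toys → 5.75% + 1% city = 6.75% → £6.722325
Plush bear £34.81: toys → 5.75% + 1% city = 6.75% → £2.349675
Poetry collection £17.11: books → 9% + 0% city = 9% → £1.5399
Bottle of rosé £17.16: beer, wine and spirits → 8.75% + 1.5% city = 10.25% → £1.7589
Wooden train set £60.25: toys → 5.75% + 1% city = 6.75% → £4.066875
Eye drops £14.94: nonprescription drugs → 0% + 1.5% city = 1.5% → £0.2241
Stainless water bottle £18.81: all other goods → 6.25% + 2.5% city = 8.75% → £1.645875
Laundry detergent £12.74: all other goods → 6.25% + 2.5% city = 8.75% → £1.11475
Bananas (3 lb) £2.99: unprepared food → 5% + 0% city = 5% → £0.1495
Unrounded tax sum = £19.5719 → £19.57

£19.57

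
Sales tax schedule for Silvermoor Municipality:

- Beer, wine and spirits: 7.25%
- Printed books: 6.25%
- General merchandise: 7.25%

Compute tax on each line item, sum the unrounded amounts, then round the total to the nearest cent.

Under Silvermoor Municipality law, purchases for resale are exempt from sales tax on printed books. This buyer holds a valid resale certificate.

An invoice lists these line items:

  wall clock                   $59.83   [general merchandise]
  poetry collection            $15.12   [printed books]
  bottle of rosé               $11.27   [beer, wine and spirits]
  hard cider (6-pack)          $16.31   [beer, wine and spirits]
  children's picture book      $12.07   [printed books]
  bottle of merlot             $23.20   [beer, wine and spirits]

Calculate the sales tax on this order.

Wall clock $59.83: general merchandise → 7.25% → $4.337675
Poetry collection $15.12: printed books, buyer-exempt → 0% → $0.00
Bottle of rosé $11.27: beer, wine and spirits → 7.25% → $0.817075
Hard cider (6-pack) $16.31: beer, wine and spirits → 7.25% → $1.182475
Children's picture book $12.07: printed books, buyer-exempt → 0% → $0.00
Bottle of merlot $23.20: beer, wine and spirits → 7.25% → $1.682
Unrounded tax sum = $8.019225 → $8.02

$8.02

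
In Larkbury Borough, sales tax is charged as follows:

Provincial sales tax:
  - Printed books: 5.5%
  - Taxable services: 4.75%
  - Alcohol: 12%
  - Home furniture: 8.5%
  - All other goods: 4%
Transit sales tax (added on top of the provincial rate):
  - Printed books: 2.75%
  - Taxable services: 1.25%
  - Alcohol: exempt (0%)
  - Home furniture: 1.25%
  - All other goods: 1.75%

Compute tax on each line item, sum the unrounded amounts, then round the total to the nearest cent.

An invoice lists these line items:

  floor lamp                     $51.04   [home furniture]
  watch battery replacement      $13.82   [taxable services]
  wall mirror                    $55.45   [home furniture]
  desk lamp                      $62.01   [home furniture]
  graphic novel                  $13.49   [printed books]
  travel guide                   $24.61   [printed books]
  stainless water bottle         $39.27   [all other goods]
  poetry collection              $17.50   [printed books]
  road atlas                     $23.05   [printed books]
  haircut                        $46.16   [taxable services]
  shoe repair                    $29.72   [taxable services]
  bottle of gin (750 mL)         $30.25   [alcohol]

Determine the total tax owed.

$34.19

Floor lamp $51.04: home furniture → 8.5% + 1.25% transit = 9.75% → $4.9764
Watch battery replacement $13.82: taxable services → 4.75% + 1.25% transit = 6% → $0.8292
Wall mirror $55.45: home furniture → 8.5% + 1.25% transit = 9.75% → $5.406375
Desk lamp $62.01: home furniture → 8.5% + 1.25% transit = 9.75% → $6.045975
Graphic novel $13.49: printed books → 5.5% + 2.75% transit = 8.25% → $1.112925
Travel guide $24.61: printed books → 5.5% + 2.75% transit = 8.25% → $2.030325
Stainless water bottle $39.27: all other goods → 4% + 1.75% transit = 5.75% → $2.258025
Poetry collection $17.50: printed books → 5.5% + 2.75% transit = 8.25% → $1.44375
Road atlas $23.05: printed books → 5.5% + 2.75% transit = 8.25% → $1.901625
Haircut $46.16: taxable services → 4.75% + 1.25% transit = 6% → $2.7696
Shoe repair $29.72: taxable services → 4.75% + 1.25% transit = 6% → $1.7832
Bottle of gin (750 mL) $30.25: alcohol → 12% + 0% transit = 12% → $3.63
Unrounded tax sum = $34.1874 → $34.19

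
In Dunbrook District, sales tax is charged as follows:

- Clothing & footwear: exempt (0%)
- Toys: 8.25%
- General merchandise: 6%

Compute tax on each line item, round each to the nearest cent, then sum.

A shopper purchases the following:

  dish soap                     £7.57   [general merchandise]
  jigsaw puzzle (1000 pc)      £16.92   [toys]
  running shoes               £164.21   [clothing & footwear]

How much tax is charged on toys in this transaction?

£1.40

Jigsaw puzzle (1000 pc) £16.92: toys → 8.25% → £1.40
Tax on toys = £1.40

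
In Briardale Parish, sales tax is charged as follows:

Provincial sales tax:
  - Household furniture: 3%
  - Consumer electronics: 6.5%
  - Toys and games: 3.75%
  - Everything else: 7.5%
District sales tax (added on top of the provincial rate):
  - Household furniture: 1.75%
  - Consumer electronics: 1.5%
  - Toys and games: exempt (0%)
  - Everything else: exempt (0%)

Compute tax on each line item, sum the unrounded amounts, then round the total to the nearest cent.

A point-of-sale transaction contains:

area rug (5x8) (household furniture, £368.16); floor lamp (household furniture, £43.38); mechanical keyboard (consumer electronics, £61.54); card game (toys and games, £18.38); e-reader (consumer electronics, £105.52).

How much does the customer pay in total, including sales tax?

Area rug (5x8) £368.16: household furniture → 3% + 1.75% district = 4.75% → £17.4876
Floor lamp £43.38: household furniture → 3% + 1.75% district = 4.75% → £2.06055
Mechanical keyboard £61.54: consumer electronics → 6.5% + 1.5% district = 8% → £4.9232
Card game £18.38: toys and games → 3.75% + 0% district = 3.75% → £0.68925
E-reader £105.52: consumer electronics → 6.5% + 1.5% district = 8% → £8.4416
Subtotal = £596.98; unrounded tax = £33.6022 → £33.60; total due = £630.58

£630.58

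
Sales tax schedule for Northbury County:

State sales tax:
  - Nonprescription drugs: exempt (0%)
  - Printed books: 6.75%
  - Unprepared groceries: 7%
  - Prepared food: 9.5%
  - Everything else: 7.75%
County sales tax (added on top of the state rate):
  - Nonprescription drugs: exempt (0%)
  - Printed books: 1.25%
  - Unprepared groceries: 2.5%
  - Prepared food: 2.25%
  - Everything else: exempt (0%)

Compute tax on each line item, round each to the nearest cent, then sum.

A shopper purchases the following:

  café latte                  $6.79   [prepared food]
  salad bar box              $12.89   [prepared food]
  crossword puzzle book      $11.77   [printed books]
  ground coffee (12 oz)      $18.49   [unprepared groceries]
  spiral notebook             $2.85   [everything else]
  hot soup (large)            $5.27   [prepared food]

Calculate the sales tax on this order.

$5.85

Café latte $6.79: prepared food → 9.5% + 2.25% county = 11.75% → $0.80
Salad bar box $12.89: prepared food → 9.5% + 2.25% county = 11.75% → $1.51
Crossword puzzle book $11.77: printed books → 6.75% + 1.25% county = 8% → $0.94
Ground coffee (12 oz) $18.49: unprepared groceries → 7% + 2.5% county = 9.5% → $1.76
Spiral notebook $2.85: everything else → 7.75% + 0% county = 7.75% → $0.22
Hot soup (large) $5.27: prepared food → 9.5% + 2.25% county = 11.75% → $0.62
Total tax = $0.80 + $1.51 + $0.94 + $1.76 + $0.22 + $0.62 = $5.85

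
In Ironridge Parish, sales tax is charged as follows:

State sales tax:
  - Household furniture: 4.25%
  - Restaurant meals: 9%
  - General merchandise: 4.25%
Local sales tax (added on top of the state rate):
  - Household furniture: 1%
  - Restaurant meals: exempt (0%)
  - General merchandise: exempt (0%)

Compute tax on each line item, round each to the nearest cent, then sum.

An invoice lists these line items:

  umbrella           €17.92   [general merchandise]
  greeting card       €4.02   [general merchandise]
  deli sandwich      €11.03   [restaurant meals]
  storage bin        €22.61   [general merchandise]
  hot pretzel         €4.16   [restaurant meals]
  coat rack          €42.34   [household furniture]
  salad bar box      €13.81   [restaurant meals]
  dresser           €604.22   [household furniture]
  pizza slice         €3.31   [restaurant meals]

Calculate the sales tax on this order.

Umbrella €17.92: general merchandise → 4.25% + 0% local = 4.25% → €0.76
Greeting card €4.02: general merchandise → 4.25% + 0% local = 4.25% → €0.17
Deli sandwich €11.03: restaurant meals → 9% + 0% local = 9% → €0.99
Storage bin €22.61: general merchandise → 4.25% + 0% local = 4.25% → €0.96
Hot pretzel €4.16: restaurant meals → 9% + 0% local = 9% → €0.37
Coat rack €42.34: household furniture → 4.25% + 1% local = 5.25% → €2.22
Salad bar box €13.81: restaurant meals → 9% + 0% local = 9% → €1.24
Dresser €604.22: household furniture → 4.25% + 1% local = 5.25% → €31.72
Pizza slice €3.31: restaurant meals → 9% + 0% local = 9% → €0.30
Total tax = €0.76 + €0.17 + €0.99 + €0.96 + €0.37 + €2.22 + €1.24 + €31.72 + €0.30 = €38.73

€38.73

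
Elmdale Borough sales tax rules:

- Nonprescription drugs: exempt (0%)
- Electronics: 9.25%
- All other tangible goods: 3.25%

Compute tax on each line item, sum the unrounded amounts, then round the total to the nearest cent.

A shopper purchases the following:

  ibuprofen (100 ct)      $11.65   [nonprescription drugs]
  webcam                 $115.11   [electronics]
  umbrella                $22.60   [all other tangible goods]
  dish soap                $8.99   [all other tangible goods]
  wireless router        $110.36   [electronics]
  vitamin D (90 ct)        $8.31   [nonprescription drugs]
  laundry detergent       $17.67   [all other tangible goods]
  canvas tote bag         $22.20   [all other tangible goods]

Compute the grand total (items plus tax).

$340.07

Ibuprofen (100 ct) $11.65: nonprescription drugs → 0% → $0.00
Webcam $115.11: electronics → 9.25% → $10.647675
Umbrella $22.60: all other tangible goods → 3.25% → $0.7345
Dish soap $8.99: all other tangible goods → 3.25% → $0.292175
Wireless router $110.36: electronics → 9.25% → $10.2083
Vitamin D (90 ct) $8.31: nonprescription drugs → 0% → $0.00
Laundry detergent $17.67: all other tangible goods → 3.25% → $0.574275
Canvas tote bag $22.20: all other tangible goods → 3.25% → $0.7215
Subtotal = $316.89; unrounded tax = $23.178425 → $23.18; total due = $340.07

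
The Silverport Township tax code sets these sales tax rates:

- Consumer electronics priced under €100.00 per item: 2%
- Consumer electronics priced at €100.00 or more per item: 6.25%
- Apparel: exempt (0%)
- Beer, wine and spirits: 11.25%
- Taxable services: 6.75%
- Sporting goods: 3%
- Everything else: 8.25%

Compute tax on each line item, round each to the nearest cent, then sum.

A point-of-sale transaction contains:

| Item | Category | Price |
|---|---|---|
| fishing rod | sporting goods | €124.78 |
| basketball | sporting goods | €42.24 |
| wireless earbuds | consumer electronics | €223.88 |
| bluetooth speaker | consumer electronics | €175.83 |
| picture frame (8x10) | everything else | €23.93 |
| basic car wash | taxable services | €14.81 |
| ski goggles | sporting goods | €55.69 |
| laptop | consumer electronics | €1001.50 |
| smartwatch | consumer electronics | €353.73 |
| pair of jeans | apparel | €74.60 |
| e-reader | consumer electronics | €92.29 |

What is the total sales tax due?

€121.18

Fishing rod €124.78: sporting goods → 3% → €3.74
Basketball €42.24: sporting goods → 3% → €1.27
Wireless earbuds €223.88: consumer electronics, €100.00 or more → 6.25% → €13.99
Bluetooth speaker €175.83: consumer electronics, €100.00 or more → 6.25% → €10.99
Picture frame (8x10) €23.93: everything else → 8.25% → €1.97
Basic car wash €14.81: taxable services → 6.75% → €1.00
Ski goggles €55.69: sporting goods → 3% → €1.67
Laptop €1001.50: consumer electronics, €100.00 or more → 6.25% → €62.59
Smartwatch €353.73: consumer electronics, €100.00 or more → 6.25% → €22.11
Pair of jeans €74.60: apparel → 0% → €0.00
E-reader €92.29: consumer electronics, under €100.00 → 2% → €1.85
Total tax = €3.74 + €1.27 + €13.99 + €10.99 + €1.97 + €1.00 + €1.67 + €62.59 + €22.11 + €1.85 = €121.18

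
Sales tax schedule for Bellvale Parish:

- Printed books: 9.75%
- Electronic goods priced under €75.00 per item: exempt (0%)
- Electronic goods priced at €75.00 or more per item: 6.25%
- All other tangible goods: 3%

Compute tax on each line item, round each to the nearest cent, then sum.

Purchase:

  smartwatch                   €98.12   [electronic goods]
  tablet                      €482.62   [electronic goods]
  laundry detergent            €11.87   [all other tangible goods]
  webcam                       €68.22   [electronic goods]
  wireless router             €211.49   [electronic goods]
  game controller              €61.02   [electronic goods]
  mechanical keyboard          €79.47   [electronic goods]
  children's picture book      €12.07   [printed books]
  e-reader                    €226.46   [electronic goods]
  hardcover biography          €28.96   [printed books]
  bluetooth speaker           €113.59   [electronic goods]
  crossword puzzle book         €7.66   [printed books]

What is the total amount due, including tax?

Smartwatch €98.12: electronic goods, €75.00 or more → 6.25% → €6.13
Tablet €482.62: electronic goods, €75.00 or more → 6.25% → €30.16
Laundry detergent €11.87: all other tangible goods → 3% → €0.36
Webcam €68.22: electronic goods, under €75.00 → 0% → €0.00
Wireless router €211.49: electronic goods, €75.00 or more → 6.25% → €13.22
Game controller €61.02: electronic goods, under €75.00 → 0% → €0.00
Mechanical keyboard €79.47: electronic goods, €75.00 or more → 6.25% → €4.97
Children's picture book €12.07: printed books → 9.75% → €1.18
E-reader €226.46: electronic goods, €75.00 or more → 6.25% → €14.15
Hardcover biography €28.96: printed books → 9.75% → €2.82
Bluetooth speaker €113.59: electronic goods, €75.00 or more → 6.25% → €7.10
Crossword puzzle book €7.66: printed books → 9.75% → €0.75
Subtotal = €1401.55; tax = €80.84; total due = €1482.39

€1482.39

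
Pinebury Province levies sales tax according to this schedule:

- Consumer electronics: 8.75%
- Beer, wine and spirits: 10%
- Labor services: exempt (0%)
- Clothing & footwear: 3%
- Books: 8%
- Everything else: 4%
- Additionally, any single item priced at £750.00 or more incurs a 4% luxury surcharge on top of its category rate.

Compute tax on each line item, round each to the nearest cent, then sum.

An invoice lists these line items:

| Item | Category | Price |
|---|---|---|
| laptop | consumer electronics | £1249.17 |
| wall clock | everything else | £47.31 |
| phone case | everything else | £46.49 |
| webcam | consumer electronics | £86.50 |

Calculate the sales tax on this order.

Laptop £1249.17: consumer electronics → 8.75% + 4% surcharge = 12.75% → £159.27
Wall clock £47.31: everything else → 4% → £1.89
Phone case £46.49: everything else → 4% → £1.86
Webcam £86.50: consumer electronics → 8.75% → £7.57
Total tax = £159.27 + £1.89 + £1.86 + £7.57 = £170.59

£170.59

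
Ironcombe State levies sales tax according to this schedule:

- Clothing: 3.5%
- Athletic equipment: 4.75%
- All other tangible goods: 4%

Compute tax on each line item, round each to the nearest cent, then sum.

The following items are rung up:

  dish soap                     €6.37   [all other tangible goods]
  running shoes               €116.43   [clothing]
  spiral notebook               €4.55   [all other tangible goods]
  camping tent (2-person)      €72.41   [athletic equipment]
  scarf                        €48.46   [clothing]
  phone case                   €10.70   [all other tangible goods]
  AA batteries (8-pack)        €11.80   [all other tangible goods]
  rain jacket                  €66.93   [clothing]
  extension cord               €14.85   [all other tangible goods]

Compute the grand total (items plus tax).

Dish soap €6.37: all other tangible goods → 4% → €0.25
Running shoes €116.43: clothing → 3.5% → €4.08
Spiral notebook €4.55: all other tangible goods → 4% → €0.18
Camping tent (2-person) €72.41: athletic equipment → 4.75% → €3.44
Scarf €48.46: clothing → 3.5% → €1.70
Phone case €10.70: all other tangible goods → 4% → €0.43
AA batteries (8-pack) €11.80: all other tangible goods → 4% → €0.47
Rain jacket €66.93: clothing → 3.5% → €2.34
Extension cord €14.85: all other tangible goods → 4% → €0.59
Subtotal = €352.50; tax = €13.48; total due = €365.98

€365.98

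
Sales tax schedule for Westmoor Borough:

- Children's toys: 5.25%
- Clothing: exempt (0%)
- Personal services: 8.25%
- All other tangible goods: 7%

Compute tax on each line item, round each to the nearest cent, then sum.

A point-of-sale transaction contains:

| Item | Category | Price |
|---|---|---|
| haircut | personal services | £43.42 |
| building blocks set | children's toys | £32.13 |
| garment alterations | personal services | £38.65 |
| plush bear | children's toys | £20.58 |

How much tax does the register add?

£9.54

Haircut £43.42: personal services → 8.25% → £3.58
Building blocks set £32.13: children's toys → 5.25% → £1.69
Garment alterations £38.65: personal services → 8.25% → £3.19
Plush bear £20.58: children's toys → 5.25% → £1.08
Total tax = £3.58 + £1.69 + £3.19 + £1.08 = £9.54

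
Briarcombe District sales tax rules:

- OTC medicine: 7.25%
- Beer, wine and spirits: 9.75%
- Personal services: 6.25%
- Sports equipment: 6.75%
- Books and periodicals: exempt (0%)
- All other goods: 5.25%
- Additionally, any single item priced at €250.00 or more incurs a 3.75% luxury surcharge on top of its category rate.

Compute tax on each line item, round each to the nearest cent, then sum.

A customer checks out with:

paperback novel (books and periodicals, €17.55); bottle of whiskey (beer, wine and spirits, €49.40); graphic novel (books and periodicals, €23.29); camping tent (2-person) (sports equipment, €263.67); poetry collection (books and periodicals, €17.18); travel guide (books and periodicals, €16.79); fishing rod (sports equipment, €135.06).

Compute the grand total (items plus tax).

€564.57

Paperback novel €17.55: books and periodicals → 0% → €0.00
Bottle of whiskey €49.40: beer, wine and spirits → 9.75% → €4.82
Graphic novel €23.29: books and periodicals → 0% → €0.00
Camping tent (2-person) €263.67: sports equipment → 6.75% + 3.75% surcharge = 10.5% → €27.69
Poetry collection €17.18: books and periodicals → 0% → €0.00
Travel guide €16.79: books and periodicals → 0% → €0.00
Fishing rod €135.06: sports equipment → 6.75% → €9.12
Subtotal = €522.94; tax = €41.63; total due = €564.57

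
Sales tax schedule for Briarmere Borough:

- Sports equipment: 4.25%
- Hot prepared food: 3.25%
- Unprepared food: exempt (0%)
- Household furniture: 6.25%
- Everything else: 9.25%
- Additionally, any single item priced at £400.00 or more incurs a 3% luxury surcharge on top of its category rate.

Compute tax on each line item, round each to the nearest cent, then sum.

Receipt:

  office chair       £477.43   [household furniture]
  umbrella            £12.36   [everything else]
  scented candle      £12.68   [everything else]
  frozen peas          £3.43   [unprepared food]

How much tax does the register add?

£46.47

Office chair £477.43: household furniture → 6.25% + 3% surcharge = 9.25% → £44.16
Umbrella £12.36: everything else → 9.25% → £1.14
Scented candle £12.68: everything else → 9.25% → £1.17
Frozen peas £3.43: unprepared food → 0% → £0.00
Total tax = £44.16 + £1.14 + £1.17 = £46.47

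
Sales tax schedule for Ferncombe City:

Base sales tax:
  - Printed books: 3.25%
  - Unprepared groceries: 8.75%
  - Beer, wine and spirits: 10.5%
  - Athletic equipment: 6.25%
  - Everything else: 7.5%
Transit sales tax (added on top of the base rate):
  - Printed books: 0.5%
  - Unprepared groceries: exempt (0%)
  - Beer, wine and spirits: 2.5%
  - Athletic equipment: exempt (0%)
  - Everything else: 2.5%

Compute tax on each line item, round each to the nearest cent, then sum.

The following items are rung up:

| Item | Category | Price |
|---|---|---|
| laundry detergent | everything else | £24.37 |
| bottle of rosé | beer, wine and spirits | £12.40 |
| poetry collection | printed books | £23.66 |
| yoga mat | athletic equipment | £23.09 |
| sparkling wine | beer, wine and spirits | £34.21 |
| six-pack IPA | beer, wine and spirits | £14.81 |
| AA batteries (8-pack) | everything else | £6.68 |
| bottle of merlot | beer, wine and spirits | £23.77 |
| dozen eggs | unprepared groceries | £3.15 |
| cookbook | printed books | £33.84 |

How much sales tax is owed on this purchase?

Laundry detergent £24.37: everything else → 7.5% + 2.5% transit = 10% → £2.44
Bottle of rosé £12.40: beer, wine and spirits → 10.5% + 2.5% transit = 13% → £1.61
Poetry collection £23.66: printed books → 3.25% + 0.5% transit = 3.75% → £0.89
Yoga mat £23.09: athletic equipment → 6.25% + 0% transit = 6.25% → £1.44
Sparkling wine £34.21: beer, wine and spirits → 10.5% + 2.5% transit = 13% → £4.45
Six-pack IPA £14.81: beer, wine and spirits → 10.5% + 2.5% transit = 13% → £1.93
AA batteries (8-pack) £6.68: everything else → 7.5% + 2.5% transit = 10% → £0.67
Bottle of merlot £23.77: beer, wine and spirits → 10.5% + 2.5% transit = 13% → £3.09
Dozen eggs £3.15: unprepared groceries → 8.75% + 0% transit = 8.75% → £0.28
Cookbook £33.84: printed books → 3.25% + 0.5% transit = 3.75% → £1.27
Total tax = £2.44 + £1.61 + £0.89 + £1.44 + £4.45 + £1.93 + £0.67 + £3.09 + £0.28 + £1.27 = £18.07

£18.07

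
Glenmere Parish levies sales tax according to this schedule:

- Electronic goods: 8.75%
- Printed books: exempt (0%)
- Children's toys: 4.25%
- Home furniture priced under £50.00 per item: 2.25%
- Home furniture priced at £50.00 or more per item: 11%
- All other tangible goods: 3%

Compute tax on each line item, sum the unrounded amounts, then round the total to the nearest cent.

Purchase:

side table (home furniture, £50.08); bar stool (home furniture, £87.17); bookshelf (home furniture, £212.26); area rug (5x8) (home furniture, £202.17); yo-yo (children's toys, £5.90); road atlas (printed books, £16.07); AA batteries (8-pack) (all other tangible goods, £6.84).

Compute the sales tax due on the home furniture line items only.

Side table £50.08: home furniture, £50.00 or more → 11% → £5.5088
Bar stool £87.17: home furniture, £50.00 or more → 11% → £9.5887
Bookshelf £212.26: home furniture, £50.00 or more → 11% → £23.3486
Area rug (5x8) £202.17: home furniture, £50.00 or more → 11% → £22.2387
Tax on home furniture: unrounded sum = £60.6848 → £60.68

£60.68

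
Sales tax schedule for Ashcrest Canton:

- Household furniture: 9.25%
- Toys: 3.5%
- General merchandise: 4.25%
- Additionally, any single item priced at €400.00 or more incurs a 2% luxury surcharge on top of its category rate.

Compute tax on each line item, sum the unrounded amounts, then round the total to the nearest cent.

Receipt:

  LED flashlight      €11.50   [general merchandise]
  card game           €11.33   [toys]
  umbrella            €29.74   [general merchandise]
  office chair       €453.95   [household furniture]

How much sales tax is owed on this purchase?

LED flashlight €11.50: general merchandise → 4.25% → €0.48875
Card game €11.33: toys → 3.5% → €0.39655
Umbrella €29.74: general merchandise → 4.25% → €1.26395
Office chair €453.95: household furniture → 9.25% + 2% surcharge = 11.25% → €51.069375
Unrounded tax sum = €53.218625 → €53.22

€53.22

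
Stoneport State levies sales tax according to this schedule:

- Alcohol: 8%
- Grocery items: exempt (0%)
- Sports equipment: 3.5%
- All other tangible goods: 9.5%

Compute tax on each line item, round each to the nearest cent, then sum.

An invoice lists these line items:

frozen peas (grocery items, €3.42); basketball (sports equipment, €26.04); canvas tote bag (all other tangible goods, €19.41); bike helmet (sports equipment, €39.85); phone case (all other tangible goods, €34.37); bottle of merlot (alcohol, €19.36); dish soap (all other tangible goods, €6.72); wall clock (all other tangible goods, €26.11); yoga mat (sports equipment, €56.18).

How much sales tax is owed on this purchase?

Frozen peas €3.42: grocery items → 0% → €0.00
Basketball €26.04: sports equipment → 3.5% → €0.91
Canvas tote bag €19.41: all other tangible goods → 9.5% → €1.84
Bike helmet €39.85: sports equipment → 3.5% → €1.39
Phone case €34.37: all other tangible goods → 9.5% → €3.27
Bottle of merlot €19.36: alcohol → 8% → €1.55
Dish soap €6.72: all other tangible goods → 9.5% → €0.64
Wall clock €26.11: all other tangible goods → 9.5% → €2.48
Yoga mat €56.18: sports equipment → 3.5% → €1.97
Total tax = €0.91 + €1.84 + €1.39 + €3.27 + €1.55 + €0.64 + €2.48 + €1.97 = €14.05

€14.05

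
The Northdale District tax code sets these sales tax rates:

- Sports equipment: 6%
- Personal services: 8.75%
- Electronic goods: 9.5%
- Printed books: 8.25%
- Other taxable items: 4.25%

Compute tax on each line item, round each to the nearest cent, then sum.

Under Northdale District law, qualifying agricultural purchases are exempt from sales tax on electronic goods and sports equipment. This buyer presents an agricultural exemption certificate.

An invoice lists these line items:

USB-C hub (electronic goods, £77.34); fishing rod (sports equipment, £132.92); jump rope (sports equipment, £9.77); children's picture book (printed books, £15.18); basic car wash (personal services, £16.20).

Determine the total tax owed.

USB-C hub £77.34: electronic goods, buyer-exempt → 0% → £0.00
Fishing rod £132.92: sports equipment, buyer-exempt → 0% → £0.00
Jump rope £9.77: sports equipment, buyer-exempt → 0% → £0.00
Children's picture book £15.18: printed books → 8.25% → £1.25
Basic car wash £16.20: personal services → 8.75% → £1.42
Total tax = £1.25 + £1.42 = £2.67

£2.67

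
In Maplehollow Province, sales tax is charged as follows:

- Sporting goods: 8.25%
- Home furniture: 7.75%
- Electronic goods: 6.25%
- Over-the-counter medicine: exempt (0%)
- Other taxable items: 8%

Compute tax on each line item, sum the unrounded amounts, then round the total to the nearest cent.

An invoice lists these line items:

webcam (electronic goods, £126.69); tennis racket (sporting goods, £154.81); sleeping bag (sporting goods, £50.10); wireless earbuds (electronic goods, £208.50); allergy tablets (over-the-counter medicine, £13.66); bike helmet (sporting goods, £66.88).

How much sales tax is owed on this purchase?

Webcam £126.69: electronic goods → 6.25% → £7.918125
Tennis racket £154.81: sporting goods → 8.25% → £12.771825
Sleeping bag £50.10: sporting goods → 8.25% → £4.13325
Wireless earbuds £208.50: electronic goods → 6.25% → £13.03125
Allergy tablets £13.66: over-the-counter medicine → 0% → £0.00
Bike helmet £66.88: sporting goods → 8.25% → £5.5176
Unrounded tax sum = £43.37205 → £43.37

£43.37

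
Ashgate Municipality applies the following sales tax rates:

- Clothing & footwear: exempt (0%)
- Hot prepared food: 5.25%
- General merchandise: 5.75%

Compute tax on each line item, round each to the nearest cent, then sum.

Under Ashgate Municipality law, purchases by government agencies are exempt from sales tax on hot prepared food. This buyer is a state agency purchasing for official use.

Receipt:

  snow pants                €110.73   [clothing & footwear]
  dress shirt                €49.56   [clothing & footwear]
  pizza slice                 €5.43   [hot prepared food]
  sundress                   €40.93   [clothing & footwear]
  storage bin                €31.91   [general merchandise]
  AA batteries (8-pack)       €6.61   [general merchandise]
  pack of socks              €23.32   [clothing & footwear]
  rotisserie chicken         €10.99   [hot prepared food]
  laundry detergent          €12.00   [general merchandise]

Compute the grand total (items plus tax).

€294.38

Snow pants €110.73: clothing & footwear → 0% → €0.00
Dress shirt €49.56: clothing & footwear → 0% → €0.00
Pizza slice €5.43: hot prepared food, buyer-exempt → 0% → €0.00
Sundress €40.93: clothing & footwear → 0% → €0.00
Storage bin €31.91: general merchandise → 5.75% → €1.83
AA batteries (8-pack) €6.61: general merchandise → 5.75% → €0.38
Pack of socks €23.32: clothing & footwear → 0% → €0.00
Rotisserie chicken €10.99: hot prepared food, buyer-exempt → 0% → €0.00
Laundry detergent €12.00: general merchandise → 5.75% → €0.69
Subtotal = €291.48; tax = €2.90; total due = €294.38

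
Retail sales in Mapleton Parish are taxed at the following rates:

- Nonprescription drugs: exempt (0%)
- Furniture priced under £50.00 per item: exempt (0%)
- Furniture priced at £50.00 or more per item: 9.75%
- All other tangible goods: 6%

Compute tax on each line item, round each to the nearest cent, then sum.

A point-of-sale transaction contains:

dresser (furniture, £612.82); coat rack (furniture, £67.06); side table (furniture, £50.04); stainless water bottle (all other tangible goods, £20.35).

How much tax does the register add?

£72.39

Dresser £612.82: furniture, £50.00 or more → 9.75% → £59.75
Coat rack £67.06: furniture, £50.00 or more → 9.75% → £6.54
Side table £50.04: furniture, £50.00 or more → 9.75% → £4.88
Stainless water bottle £20.35: all other tangible goods → 6% → £1.22
Total tax = £59.75 + £6.54 + £4.88 + £1.22 = £72.39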